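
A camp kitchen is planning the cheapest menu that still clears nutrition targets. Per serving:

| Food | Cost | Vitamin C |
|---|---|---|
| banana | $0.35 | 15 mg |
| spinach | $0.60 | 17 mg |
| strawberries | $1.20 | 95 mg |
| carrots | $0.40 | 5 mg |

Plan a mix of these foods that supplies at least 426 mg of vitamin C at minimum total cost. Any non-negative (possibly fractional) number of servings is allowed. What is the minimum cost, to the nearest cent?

Cost per mg of vitamin C: strawberries $0.0126, banana $0.0233, spinach $0.0353, carrots $0.0800.
With no serving limits, use only strawberries: 426 mg / 95 mg = 4.484 servings × $1.20 = $5.38.

$5.38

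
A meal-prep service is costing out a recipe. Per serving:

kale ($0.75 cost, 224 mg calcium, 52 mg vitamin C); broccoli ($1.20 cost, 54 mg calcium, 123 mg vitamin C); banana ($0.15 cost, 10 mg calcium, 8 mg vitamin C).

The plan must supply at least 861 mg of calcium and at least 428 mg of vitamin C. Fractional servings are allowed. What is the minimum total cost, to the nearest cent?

Minimising a linear cost over {calcium ≥ 861, vitamin C ≥ 428, servings ≥ 0} — the optimum is at a vertex, using one or two foods.
kale only: max(861/224, 428/52) = 8.231 servings → $6.17.
broccoli only: max(861/54, 428/123) = 15.94 servings → $19.13.
banana only: max(861/10, 428/8) = 86.1 servings → $12.91.
kale + broccoli with both tight: 3.346 servings and 2.065 servings → $4.99.
kale + banana with both tight: 2.05 servings and 40.17 servings → $7.56.
broccoli + banana: the both-tight solution has a negative serving — not a feasible corner.
The minimum over all feasible corners is $4.99.

$4.99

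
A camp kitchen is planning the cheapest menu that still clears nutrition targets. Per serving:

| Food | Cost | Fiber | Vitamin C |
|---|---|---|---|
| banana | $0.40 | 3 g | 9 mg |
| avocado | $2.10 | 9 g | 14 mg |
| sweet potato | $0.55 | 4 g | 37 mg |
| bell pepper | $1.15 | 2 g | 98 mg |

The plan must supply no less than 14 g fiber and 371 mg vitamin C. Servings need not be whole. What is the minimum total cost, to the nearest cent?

The cheapest plan sits at a corner of the feasible region — with two constraints it uses at most two foods.
banana only: max(14/3, 371/9) = 41.22 servings → $16.49.
avocado only: max(14/9, 371/14) = 26.5 servings → $55.65.
sweet potato only: max(14/4, 371/37) = 10.03 servings → $5.51.
bell pepper only: max(14/2, 371/98) = 7 servings → $8.05.
banana + avocado with both targets exact would need a negative amount; discard.
banana + sweet potato with both targets exact would need a negative amount; discard.
banana + bell pepper with both tight: 2.283 servings and 3.576 servings → $5.03.
avocado + sweet potato: intersection lies outside the first quadrant.
avocado + bell pepper with both tight: 0.7377 servings and 3.68 servings → $5.78.
sweet potato + bell pepper with both tight: 1.981 servings and 3.038 servings → $4.58.
Cheapest feasible corner: $4.58.

$4.58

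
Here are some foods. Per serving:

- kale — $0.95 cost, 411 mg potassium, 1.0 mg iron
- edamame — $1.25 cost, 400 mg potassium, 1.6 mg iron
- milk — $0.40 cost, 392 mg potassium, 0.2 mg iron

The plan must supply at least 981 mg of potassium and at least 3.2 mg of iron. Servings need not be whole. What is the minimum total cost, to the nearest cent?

This is a tiny linear program; its minimum lies at a vertex of the feasible set. List the vertices and price them.
kale only: max(981/411, 3.2/1.0) = 3.2 servings → $3.04.
edamame only: max(981/400, 3.2/1.6) = 2.453 servings → $3.07.
milk only: max(981/392, 3.2/0.2) = 16 servings → $6.40.
kale + edamame with both tight: 1.124 servings and 1.297 servings → $2.69.
kale + milk: intersection lies outside the first quadrant.
edamame + milk with both tight: 1.934 servings and 0.5292 servings → $2.63.
So the least-cost plan costs $2.63.

$2.63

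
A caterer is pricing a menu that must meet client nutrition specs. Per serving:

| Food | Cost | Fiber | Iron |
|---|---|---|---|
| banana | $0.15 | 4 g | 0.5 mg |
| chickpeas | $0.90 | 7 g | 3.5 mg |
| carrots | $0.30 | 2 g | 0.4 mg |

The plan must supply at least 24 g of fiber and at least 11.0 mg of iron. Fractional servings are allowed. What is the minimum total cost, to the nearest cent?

Check every corner: each single food scaled to meet both minima, and each pair solved so both constraints bind.
banana only: max(24/4, 11.0/0.5) = 22 servings → $3.30.
chickpeas only: max(24/7, 11.0/3.5) = 3.429 servings → $3.09.
carrots only: max(24/2, 11.0/0.4) = 27.5 servings → $8.25.
banana + chickpeas with both tight: 0.6667 servings and 3.048 servings → $2.84.
banana + carrots: intersection lies outside the first quadrant.
chickpeas + carrots with both tight: 2.952 servings and 1.667 servings → $3.16.
So the least-cost plan costs $2.84.

$2.84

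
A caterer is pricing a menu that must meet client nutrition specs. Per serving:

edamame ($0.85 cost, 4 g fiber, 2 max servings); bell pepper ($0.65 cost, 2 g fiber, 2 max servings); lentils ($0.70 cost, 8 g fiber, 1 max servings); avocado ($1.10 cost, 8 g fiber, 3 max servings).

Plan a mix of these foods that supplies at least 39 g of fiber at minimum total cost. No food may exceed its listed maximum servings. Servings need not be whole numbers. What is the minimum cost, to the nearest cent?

Cost per g of fiber: lentils $0.0875, avocado $0.1375, edamame $0.2125, bell pepper $0.3250.
Take 1 serving of lentils: +8.0 g fiber for $0.70 (total $0.70, still need 31.0 g).
Take 3 servings of avocado: +24.0 g fiber for $3.30 (total $4.00, still need 7.0 g).
Take 1.75 servings of edamame: +7.0 g fiber for $1.49 (total $5.49, still need 0.0 g).
Greedy by cheapest-per-g is optimal for a single linear constraint, so the minimum cost is $5.49.

$5.49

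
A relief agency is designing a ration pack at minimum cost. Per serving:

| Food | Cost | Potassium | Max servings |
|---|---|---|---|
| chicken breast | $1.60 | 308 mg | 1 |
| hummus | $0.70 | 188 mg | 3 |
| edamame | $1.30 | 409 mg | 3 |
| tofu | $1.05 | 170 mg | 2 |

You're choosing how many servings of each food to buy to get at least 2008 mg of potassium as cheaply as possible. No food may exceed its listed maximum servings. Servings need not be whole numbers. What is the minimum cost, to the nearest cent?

Cost per mg of potassium: edamame $0.0032, hummus $0.0037, chicken breast $0.0052, tofu $0.0062.
Take 3 servings of edamame: +1227.0 mg potassium for $3.90 (total $3.90, still need 781.0 mg).
Take 3 servings of hummus: +564.0 mg potassium for $2.10 (total $6.00, still need 217.0 mg).
Take 0.7045 servings of chicken breast: +217.0 mg potassium for $1.13 (total $7.13, still need 0.0 mg).
Filling from the cheapest source first is optimal under one linear minimum: $7.13.

$7.13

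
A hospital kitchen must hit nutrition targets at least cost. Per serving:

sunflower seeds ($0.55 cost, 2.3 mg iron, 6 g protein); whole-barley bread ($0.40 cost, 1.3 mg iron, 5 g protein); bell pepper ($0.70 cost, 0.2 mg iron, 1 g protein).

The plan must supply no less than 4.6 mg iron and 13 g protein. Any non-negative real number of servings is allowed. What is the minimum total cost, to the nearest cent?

$1.16

With two linear requirements the optimum uses one or two foods; enumerate the corners.
sunflower seeds only: max(4.6/2.3, 13/6) = 2.167 servings → $1.19.
whole-barley bread only: max(4.6/1.3, 13/5) = 3.538 servings → $1.42.
bell pepper only: max(4.6/0.2, 13/1) = 23 servings → $16.10.
sunflower seeds + whole-barley bread with both tight: 1.649 servings and 0.6216 servings → $1.16.
sunflower seeds + bell pepper with both tight: 1.818 servings and 2.091 servings → $2.46.
whole-barley bread + bell pepper: intersection lies outside the first quadrant.
The minimum over all feasible corners is $1.16.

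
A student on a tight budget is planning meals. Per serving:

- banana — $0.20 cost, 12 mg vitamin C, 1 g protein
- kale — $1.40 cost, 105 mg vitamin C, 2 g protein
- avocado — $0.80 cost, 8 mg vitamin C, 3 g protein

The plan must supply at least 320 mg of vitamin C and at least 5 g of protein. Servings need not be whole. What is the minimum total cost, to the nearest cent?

At the optimum either one food covers both requirements or two foods hit both targets exactly; no other combination can be cheaper.
banana only: max(320/12, 5/1) = 26.67 servings → $5.33.
kale only: max(320/105, 5/2) = 3.048 servings → $4.27.
avocado only: max(320/8, 5/3) = 40 servings → $32.00.
banana + kale: the both-tight solution has a negative serving — not a feasible corner.
banana + avocado with both targets exact would need a negative amount; discard.
kale + avocado with both targets exact would need a negative amount; discard.
Cheapest feasible corner: $4.27.

$4.27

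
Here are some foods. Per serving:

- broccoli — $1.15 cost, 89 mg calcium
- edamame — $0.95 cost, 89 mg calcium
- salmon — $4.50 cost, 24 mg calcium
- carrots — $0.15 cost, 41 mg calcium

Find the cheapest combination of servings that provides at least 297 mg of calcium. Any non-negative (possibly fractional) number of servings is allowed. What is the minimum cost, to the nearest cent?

$1.09

Cost per mg of calcium: carrots $0.0037, edamame $0.0107, broccoli $0.0129, salmon $0.1875.
With no serving limits, use only carrots: 297 mg / 41 mg = 7.244 servings × $0.15 = $1.09.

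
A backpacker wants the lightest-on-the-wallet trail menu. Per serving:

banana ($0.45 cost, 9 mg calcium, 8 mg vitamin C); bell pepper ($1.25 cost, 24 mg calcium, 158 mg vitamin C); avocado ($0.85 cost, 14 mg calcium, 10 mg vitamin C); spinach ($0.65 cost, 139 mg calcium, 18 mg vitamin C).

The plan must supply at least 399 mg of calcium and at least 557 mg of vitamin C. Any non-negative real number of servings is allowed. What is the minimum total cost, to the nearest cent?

banana only: max(399/9, 557/8) = 69.62 servings → $31.33.
bell pepper only: max(399/24, 557/158) = 16.62 servings → $20.78.
avocado only: max(399/14, 557/10) = 55.7 servings → $47.34.
spinach only: max(399/139, 557/18) = 30.94 servings → $20.11.
banana + bell pepper with both tight: 40.39 servings and 1.48 servings → $20.02.
banana + avocado: intersection lies outside the first quadrant.
banana + spinach with both targets exact would need a negative amount; discard.
bell pepper + avocado with both tight: 1.931 servings and 25.19 servings → $23.82.
bell pepper + spinach with both tight: 3.262 servings and 2.307 servings → $5.58.
avocado + spinach: intersection lies outside the first quadrant.
Cheapest feasible corner: $5.58.

$5.58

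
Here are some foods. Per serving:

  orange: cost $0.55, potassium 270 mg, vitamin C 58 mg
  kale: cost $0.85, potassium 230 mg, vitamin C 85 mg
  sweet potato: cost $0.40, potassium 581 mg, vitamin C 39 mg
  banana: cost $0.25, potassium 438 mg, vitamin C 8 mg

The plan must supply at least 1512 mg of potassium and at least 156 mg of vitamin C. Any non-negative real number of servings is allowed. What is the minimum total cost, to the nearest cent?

$1.54

Minimising a linear cost over {potassium ≥ 1512, vitamin C ≥ 156, servings ≥ 0} — the optimum is at a vertex, using one or two foods.
orange only: max(1512/270, 156/58) = 5.6 servings → $3.08.
kale only: max(1512/230, 156/85) = 6.574 servings → $5.59.
sweet potato only: max(1512/581, 156/39) = 4 servings → $1.60.
banana only: max(1512/438, 156/8) = 19.5 servings → $4.88.
orange + kale with both targets exact would need a negative amount; discard.
orange + sweet potato with both tight: 1.367 servings and 1.967 servings → $1.54.
orange + banana with both tight: 2.419 servings and 1.961 servings → $1.82.
kale + sweet potato with both tight: 0.7836 servings and 2.292 servings → $1.58.
kale + banana with both tight: 1.589 servings and 2.618 servings → $2.01.
sweet potato + banana: the both-tight solution has a negative serving — not a feasible corner.
So the least-cost plan costs $1.54.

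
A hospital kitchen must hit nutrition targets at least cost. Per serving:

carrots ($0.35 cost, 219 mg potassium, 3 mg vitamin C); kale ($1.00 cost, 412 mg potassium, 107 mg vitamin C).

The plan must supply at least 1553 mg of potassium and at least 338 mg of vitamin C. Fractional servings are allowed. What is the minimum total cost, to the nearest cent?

Two binding constraints pin down two serving amounts, so the optimal mix uses at most two foods. The candidates are each food alone (scaled to the tighter of potassium/vitamin C) and each pair with both constraints tight.
carrots only: max(1553/219, 338/3) = 112.7 servings → $39.43.
kale only: max(1553/412, 338/107) = 3.769 servings → $3.77.
carrots + kale with both tight: 1.213 servings and 3.125 servings → $3.55.
So the least-cost plan costs $3.55.

$3.55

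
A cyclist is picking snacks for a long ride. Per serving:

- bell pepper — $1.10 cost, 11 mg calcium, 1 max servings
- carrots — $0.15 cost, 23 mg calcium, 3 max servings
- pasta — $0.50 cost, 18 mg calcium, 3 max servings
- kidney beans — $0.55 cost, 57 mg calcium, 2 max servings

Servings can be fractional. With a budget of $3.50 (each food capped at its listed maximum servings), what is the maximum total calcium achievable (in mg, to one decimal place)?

Calcium per dollar: carrots 153.3, kidney beans 103.6, pasta 36, bell pepper 10.
Take 3 servings of carrots: spends $0.45, +69.0 mg calcium (running total 69.0 mg).
Take 2 servings of kidney beans: spends $1.10, +114.0 mg calcium (running total 183.0 mg).
Take 3 servings of pasta: spends $1.50, +54.0 mg calcium (running total 237.0 mg).
Take 0.4091 servings of bell pepper: spends $0.45, +4.5 mg calcium (running total 241.5 mg).
Greedy by best ratio exhausts the cost allowance optimally: 241.5 mg.

241.5 mg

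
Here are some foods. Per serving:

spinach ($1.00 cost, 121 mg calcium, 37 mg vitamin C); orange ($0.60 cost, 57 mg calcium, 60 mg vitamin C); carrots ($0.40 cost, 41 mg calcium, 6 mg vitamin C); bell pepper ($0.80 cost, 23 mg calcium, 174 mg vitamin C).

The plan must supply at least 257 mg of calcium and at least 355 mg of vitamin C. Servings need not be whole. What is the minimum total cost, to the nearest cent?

$3.02

For a min-cost LP with two ≥-constraints, a basic feasible solution has at most two positive variables.
spinach only: max(257/121, 355/37) = 9.595 servings → $9.59.
orange only: max(257/57, 355/60) = 5.917 servings → $3.55.
carrots only: max(257/41, 355/6) = 59.17 servings → $23.67.
bell pepper only: max(257/23, 355/174) = 11.17 servings → $8.94.
spinach + orange: the both-tight solution has a negative serving — not a feasible corner.
spinach + carrots with both targets exact would need a negative amount; discard.
spinach + bell pepper with both tight: 1.809 servings and 1.655 servings → $3.13.
orange + carrots: intersection lies outside the first quadrant.
orange + bell pepper with both tight: 4.281 servings and 0.5639 servings → $3.02.
carrots + bell pepper with both tight: 5.225 servings and 1.86 servings → $3.58.
Cheapest feasible corner: $3.02.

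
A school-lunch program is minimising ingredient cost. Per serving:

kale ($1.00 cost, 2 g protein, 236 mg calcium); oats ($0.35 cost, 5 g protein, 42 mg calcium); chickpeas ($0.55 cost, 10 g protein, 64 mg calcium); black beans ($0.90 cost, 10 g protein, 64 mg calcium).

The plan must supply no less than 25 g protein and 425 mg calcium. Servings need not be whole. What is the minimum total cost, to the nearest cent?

At the optimum either one food covers both requirements or two foods hit both targets exactly; no other combination can be cheaper.
kale only: max(25/2, 425/236) = 12.5 servings → $12.50.
oats only: max(25/5, 425/42) = 10.12 servings → $3.54.
chickpeas only: max(25/10, 425/64) = 6.641 servings → $3.65.
black beans only: max(25/10, 425/64) = 6.641 servings → $5.98.
kale + oats with both tight: 0.9808 servings and 4.608 servings → $2.59.
kale + chickpeas with both tight: 1.187 servings and 2.263 servings → $2.43.
kale + black beans with both tight: 1.187 servings and 2.263 servings → $3.22.
oats + chickpeas: the both-tight solution has a negative serving — not a feasible corner.
oats + black beans: the both-tight solution has a negative serving — not a feasible corner.
chickpeas + black beans (both tight): parallel constraints — no distinct corner.
The minimum over all feasible corners is $2.43.

$2.43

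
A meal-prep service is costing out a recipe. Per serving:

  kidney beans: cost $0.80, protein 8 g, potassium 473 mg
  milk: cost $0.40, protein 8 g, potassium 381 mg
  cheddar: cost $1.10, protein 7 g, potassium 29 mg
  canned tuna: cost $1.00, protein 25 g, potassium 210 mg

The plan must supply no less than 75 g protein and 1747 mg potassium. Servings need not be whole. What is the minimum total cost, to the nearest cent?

Check every corner: each single food scaled to meet both minima, and each pair solved so both constraints bind.
kidney beans only: max(75/8, 1747/473) = 9.375 servings → $7.50.
milk only: max(75/8, 1747/381) = 9.375 servings → $3.75.
cheddar only: max(75/7, 1747/29) = 60.24 servings → $66.27.
canned tuna only: max(75/25, 1747/210) = 8.319 servings → $8.32.
kidney beans + milk with both targets exact would need a negative amount; discard.
kidney beans + cheddar with both tight: 3.265 servings and 6.982 servings → $10.29.
kidney beans + canned tuna with both tight: 2.753 servings and 2.119 servings → $4.32.
milk + cheddar with both tight: 4.129 servings and 5.995 servings → $8.25.
milk + canned tuna with both tight: 3.56 servings and 1.861 servings → $3.28.
cheddar + canned tuna: intersection lies outside the first quadrant.
The minimum over all feasible corners is $3.28.

$3.28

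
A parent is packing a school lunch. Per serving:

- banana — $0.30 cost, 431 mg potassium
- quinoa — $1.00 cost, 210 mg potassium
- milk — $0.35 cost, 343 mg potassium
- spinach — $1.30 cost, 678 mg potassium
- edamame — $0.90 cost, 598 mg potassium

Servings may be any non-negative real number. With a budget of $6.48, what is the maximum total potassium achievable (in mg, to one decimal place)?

9309.6 mg

Potassium per dollar: banana 1437, milk 980, edamame 664.4, spinach 521.5, quinoa 210.
With no serving limits, spend the whole cost allowance on banana: $6.48 / $0.30 × 431 mg = 9309.6 mg.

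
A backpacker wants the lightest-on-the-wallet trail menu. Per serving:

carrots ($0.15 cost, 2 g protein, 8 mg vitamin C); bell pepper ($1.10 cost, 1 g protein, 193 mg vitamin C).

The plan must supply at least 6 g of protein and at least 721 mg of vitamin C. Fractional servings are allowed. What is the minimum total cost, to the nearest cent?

carrots only: max(6/2, 721/8) = 90.12 servings → $13.52.
bell pepper only: max(6/1, 721/193) = 6 servings → $6.60.
carrots + bell pepper with both tight: 1.156 servings and 3.688 servings → $4.23.
The minimum over all feasible corners is $4.23.

$4.23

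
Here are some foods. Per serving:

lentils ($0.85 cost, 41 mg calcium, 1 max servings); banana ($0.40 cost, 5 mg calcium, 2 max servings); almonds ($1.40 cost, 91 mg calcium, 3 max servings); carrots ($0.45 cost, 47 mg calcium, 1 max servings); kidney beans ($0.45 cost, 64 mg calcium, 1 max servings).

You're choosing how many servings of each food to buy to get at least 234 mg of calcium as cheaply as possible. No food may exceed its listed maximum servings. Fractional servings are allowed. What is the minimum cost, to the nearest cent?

Cost per mg of calcium: kidney beans $0.0070, carrots $0.0096, almonds $0.0154, lentils $0.0207, banana $0.0800.
Take 1 serving of kidney beans: +64.0 mg calcium for $0.45 (total $0.45, still need 170.0 mg).
Take 1 serving of carrots: +47.0 mg calcium for $0.45 (total $0.90, still need 123.0 mg).
Take 1.352 servings of almonds: +123.0 mg calcium for $1.89 (total $2.79, still need 0.0 mg).
Greedy by cheapest-per-mg is optimal for a single linear constraint, so the minimum cost is $2.79.

$2.79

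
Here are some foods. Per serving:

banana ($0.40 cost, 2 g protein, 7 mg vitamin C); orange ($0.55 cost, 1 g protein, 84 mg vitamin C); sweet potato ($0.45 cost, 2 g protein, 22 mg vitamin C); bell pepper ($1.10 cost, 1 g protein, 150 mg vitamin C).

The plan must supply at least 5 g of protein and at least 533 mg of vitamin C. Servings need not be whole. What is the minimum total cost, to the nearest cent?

$3.49

banana only: max(5/2, 533/7) = 76.14 servings → $30.46.
orange only: max(5/1, 533/84) = 6.345 servings → $3.49.
sweet potato only: max(5/2, 533/22) = 24.23 servings → $10.90.
bell pepper only: max(5/1, 533/150) = 5 servings → $5.50.
banana + orange with both targets exact would need a negative amount; discard.
banana + sweet potato: the both-tight solution has a negative serving — not a feasible corner.
banana + bell pepper with both tight: 0.7406 servings and 3.519 servings → $4.17.
orange + sweet potato with both targets exact would need a negative amount; discard.
orange + bell pepper with both tight: 3.288 servings and 1.712 servings → $3.69.
sweet potato + bell pepper with both tight: 0.7806 servings and 3.439 servings → $4.13.
So the least-cost plan costs $3.49.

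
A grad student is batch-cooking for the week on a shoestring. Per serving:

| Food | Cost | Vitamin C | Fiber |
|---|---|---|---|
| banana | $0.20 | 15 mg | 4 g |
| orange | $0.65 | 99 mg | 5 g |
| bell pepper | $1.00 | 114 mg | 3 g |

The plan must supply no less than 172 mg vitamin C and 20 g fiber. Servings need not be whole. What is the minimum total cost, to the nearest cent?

Compare the cost at each extreme point of the feasible region.
banana only: max(172/15, 20/4) = 11.47 servings → $2.29.
orange only: max(172/99, 20/5) = 4 servings → $2.60.
bell pepper only: max(172/114, 20/3) = 6.667 servings → $6.67.
banana + orange with both tight: 3.489 servings and 1.209 servings → $1.48.
banana + bell pepper with both tight: 4.292 servings and 0.944 servings → $1.80.
orange + bell pepper: the both-tight solution has a negative serving — not a feasible corner.
Cheapest feasible corner: $1.48.

$1.48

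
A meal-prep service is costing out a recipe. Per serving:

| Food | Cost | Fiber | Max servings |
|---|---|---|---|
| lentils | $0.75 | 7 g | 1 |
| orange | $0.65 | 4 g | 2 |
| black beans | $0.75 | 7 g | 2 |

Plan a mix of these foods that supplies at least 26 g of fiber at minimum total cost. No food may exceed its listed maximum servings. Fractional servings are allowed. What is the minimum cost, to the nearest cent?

$3.06

Cost per g of fiber: lentils $0.1071, black beans $0.1071, orange $0.1625.
Take 1 serving of lentils: +7.0 g fiber for $0.75 (total $0.75, still need 19.0 g).
Take 2 servings of black beans: +14.0 g fiber for $1.50 (total $2.25, still need 5.0 g).
Take 1.25 servings of orange: +5.0 g fiber for $0.81 (total $3.06, still need 0.0 g).
Filling from the cheapest source first is optimal under one linear minimum: $3.06.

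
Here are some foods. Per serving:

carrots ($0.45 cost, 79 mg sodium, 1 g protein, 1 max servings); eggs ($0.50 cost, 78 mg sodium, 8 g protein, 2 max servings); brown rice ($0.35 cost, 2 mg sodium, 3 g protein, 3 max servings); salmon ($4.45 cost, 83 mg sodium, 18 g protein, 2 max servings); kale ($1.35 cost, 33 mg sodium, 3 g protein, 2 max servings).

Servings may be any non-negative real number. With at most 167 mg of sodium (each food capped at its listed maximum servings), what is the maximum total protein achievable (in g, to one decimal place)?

43.9 g

Protein per mg sodium: brown rice 1.5, salmon 0.2169, eggs 0.1026, kale 0.09091, carrots 0.01266.
Take 3 servings of brown rice: uses 6 mg sodium, +9.0 g protein (running total 9.0 g).
Take 1.94 servings of salmon: uses 161 mg sodium, +34.9 g protein (running total 43.9 g).
Greedy by best ratio exhausts the sodium allowance optimally: 43.9 g.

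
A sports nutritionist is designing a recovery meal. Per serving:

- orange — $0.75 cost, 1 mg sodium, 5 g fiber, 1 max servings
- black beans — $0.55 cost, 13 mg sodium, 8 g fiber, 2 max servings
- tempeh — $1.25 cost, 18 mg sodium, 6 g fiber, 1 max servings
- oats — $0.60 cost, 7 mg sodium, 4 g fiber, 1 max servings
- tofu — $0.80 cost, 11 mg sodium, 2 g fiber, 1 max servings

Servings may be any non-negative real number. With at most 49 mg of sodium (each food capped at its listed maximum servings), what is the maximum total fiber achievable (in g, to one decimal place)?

Fiber per mg sodium: orange 5, black beans 0.6154, oats 0.5714, tempeh 0.3333, tofu 0.1818.
Take 1 serving of orange: uses 1 mg sodium, +5.0 g fiber (running total 5.0 g).
Take 2 servings of black beans: uses 26 mg sodium, +16.0 g fiber (running total 21.0 g).
Take 1 serving of oats: uses 7 mg sodium, +4.0 g fiber (running total 25.0 g).
Take 0.8333 servings of tempeh: uses 15 mg sodium, +5.0 g fiber (running total 30.0 g).
Greedy by best ratio exhausts the sodium allowance optimally: 30.0 g.

30.0 g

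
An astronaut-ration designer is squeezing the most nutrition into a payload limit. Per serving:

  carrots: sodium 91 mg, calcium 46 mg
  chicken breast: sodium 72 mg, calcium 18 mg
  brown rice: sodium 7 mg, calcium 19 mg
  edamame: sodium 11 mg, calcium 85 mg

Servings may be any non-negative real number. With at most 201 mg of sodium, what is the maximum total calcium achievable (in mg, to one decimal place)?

1553.2 mg

Calcium per mg sodium: edamame 7.727, brown rice 2.714, carrots 0.5055, chicken breast 0.25.
With no serving limits, spend the whole sodium allowance on edamame: 201 mg / 11 mg × 85 mg = 1553.2 mg.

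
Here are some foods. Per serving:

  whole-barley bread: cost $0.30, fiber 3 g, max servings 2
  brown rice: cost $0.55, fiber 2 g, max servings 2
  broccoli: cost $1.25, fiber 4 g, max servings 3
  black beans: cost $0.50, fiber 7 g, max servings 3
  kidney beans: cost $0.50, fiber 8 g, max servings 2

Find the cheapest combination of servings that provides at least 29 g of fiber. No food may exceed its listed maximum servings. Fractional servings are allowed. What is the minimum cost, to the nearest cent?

$1.93

Cost per g of fiber: kidney beans $0.0625, black beans $0.0714, whole-barley bread $0.1000, brown rice $0.2750, broccoli $0.3125.
Take 2 servings of kidney beans: +16.0 g fiber for $1.00 (total $1.00, still need 13.0 g).
Take 1.857 servings of black beans: +13.0 g fiber for $0.93 (total $1.93, still need 0.0 g).
Greedy by cheapest-per-g is optimal for a single linear constraint, so the minimum cost is $1.93.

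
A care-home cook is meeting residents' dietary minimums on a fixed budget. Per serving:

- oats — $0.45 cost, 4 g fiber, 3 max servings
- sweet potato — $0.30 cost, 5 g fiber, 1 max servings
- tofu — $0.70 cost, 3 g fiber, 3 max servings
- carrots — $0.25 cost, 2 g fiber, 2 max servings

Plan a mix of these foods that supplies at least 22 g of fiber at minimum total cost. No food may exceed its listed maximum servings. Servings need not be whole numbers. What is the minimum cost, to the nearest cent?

Cost per g of fiber: sweet potato $0.0600, oats $0.1125, carrots $0.1250, tofu $0.2333.
Take 1 serving of sweet potato: +5.0 g fiber for $0.30 (total $0.30, still need 17.0 g).
Take 3 servings of oats: +12.0 g fiber for $1.35 (total $1.65, still need 5.0 g).
Take 2 servings of carrots: +4.0 g fiber for $0.50 (total $2.15, still need 1.0 g).
Take 0.3333 servings of tofu: +1.0 g fiber for $0.23 (total $2.38, still need 0.0 g).
Greedy by cheapest-per-g is optimal for a single linear constraint, so the minimum cost is $2.38.

$2.38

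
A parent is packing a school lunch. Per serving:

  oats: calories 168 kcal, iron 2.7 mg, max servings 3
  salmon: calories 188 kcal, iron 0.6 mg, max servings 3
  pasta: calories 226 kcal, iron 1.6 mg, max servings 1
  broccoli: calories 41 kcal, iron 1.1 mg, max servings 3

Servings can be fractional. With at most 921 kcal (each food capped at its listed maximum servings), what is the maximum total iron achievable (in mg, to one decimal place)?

Iron per kcal: broccoli 0.02683, oats 0.01607, pasta 0.00708, salmon 0.003191.
Take 3 servings of broccoli: uses 123 kcal, +3.3 mg iron (running total 3.3 mg).
Take 3 servings of oats: uses 504 kcal, +8.1 mg iron (running total 11.4 mg).
Take 1 serving of pasta: uses 226 kcal, +1.6 mg iron (running total 13.0 mg).
Take 0.3617 servings of salmon: uses 68 kcal, +0.2 mg iron (running total 13.2 mg).
Filling greedily by iron-per-kcal is optimal for one linear limit, giving 13.2 mg.

13.2 mg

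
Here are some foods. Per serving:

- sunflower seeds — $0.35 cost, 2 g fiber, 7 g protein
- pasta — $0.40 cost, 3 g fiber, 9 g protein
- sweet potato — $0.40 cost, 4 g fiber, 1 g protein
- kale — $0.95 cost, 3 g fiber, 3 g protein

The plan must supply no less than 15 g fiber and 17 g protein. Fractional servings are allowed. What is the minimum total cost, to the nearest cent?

$1.66

For a min-cost LP with two ≥-constraints, a basic feasible solution has at most two positive variables.
sunflower seeds only: max(15/2, 17/7) = 7.5 servings → $2.62.
pasta only: max(15/3, 17/9) = 5 servings → $2.00.
sweet potato only: max(15/4, 17/1) = 17 servings → $6.80.
kale only: max(15/3, 17/3) = 5.667 servings → $5.38.
sunflower seeds + pasta with both targets exact would need a negative amount; discard.
sunflower seeds + sweet potato with both tight: 2.038 servings and 2.731 servings → $1.81.
sunflower seeds + kale with both tight: 0.4 servings and 4.733 servings → $4.64.
pasta + sweet potato with both tight: 1.606 servings and 2.545 servings → $1.66.
pasta + kale with both tight: 0.3333 servings and 4.667 servings → $4.57.
sweet potato + kale: intersection lies outside the first quadrant.
So the least-cost plan costs $1.66.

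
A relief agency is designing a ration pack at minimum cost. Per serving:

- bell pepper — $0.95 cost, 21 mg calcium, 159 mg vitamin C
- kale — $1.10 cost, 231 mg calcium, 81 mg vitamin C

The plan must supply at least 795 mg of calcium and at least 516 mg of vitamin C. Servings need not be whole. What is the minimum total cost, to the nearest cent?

$5.12

bell pepper only: max(795/21, 516/159) = 37.86 servings → $35.96.
kale only: max(795/231, 516/81) = 6.37 servings → $7.01.
bell pepper + kale with both tight: 1.564 servings and 3.299 servings → $5.12.
The minimum over all feasible corners is $5.12.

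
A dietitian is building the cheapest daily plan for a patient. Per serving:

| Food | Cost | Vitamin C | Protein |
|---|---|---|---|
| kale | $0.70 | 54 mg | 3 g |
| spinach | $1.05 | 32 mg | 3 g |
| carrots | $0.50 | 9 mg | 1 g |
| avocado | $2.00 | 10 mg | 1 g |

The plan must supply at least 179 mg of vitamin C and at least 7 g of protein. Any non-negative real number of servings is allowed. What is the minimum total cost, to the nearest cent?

$2.32

The cheapest plan sits at a corner of the feasible region — with two constraints it uses at most two foods.
kale only: max(179/54, 7/3) = 3.315 servings → $2.32.
spinach only: max(179/32, 7/3) = 5.594 servings → $5.87.
carrots only: max(179/9, 7/1) = 19.89 servings → $9.94.
avocado only: max(179/10, 7/1) = 17.9 servings → $35.80.
kale + spinach: the both-tight solution has a negative serving — not a feasible corner.
kale + carrots: the both-tight solution has a negative serving — not a feasible corner.
kale + avocado: intersection lies outside the first quadrant.
spinach + carrots with both targets exact would need a negative amount; discard.
spinach + avocado: intersection lies outside the first quadrant.
carrots + avocado: intersection lies outside the first quadrant.
The minimum over all feasible corners is $2.32.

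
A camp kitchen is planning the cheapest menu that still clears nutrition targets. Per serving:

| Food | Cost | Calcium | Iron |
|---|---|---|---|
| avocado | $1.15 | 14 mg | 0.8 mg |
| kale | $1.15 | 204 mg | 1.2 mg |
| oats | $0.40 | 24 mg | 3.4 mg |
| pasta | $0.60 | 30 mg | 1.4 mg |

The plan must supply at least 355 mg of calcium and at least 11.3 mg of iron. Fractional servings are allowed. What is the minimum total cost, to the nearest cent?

$2.75

Check every corner: each single food scaled to meet both minima, and each pair solved so both constraints bind.
avocado only: max(355/14, 11.3/0.8) = 25.36 servings → $29.16.
kale only: max(355/204, 11.3/1.2) = 9.417 servings → $10.83.
oats only: max(355/24, 11.3/3.4) = 14.79 servings → $5.92.
pasta only: max(355/30, 11.3/1.4) = 11.83 servings → $7.10.
avocado + kale with both tight: 12.84 servings and 0.8593 servings → $15.75.
avocado + oats: the both-tight solution has a negative serving — not a feasible corner.
avocado + pasta: intersection lies outside the first quadrant.
kale + oats with both tight: 1.408 servings and 2.827 servings → $2.75.
kale + pasta with both tight: 0.633 servings and 7.529 servings → $5.25.
oats + pasta: intersection lies outside the first quadrant.
So the least-cost plan costs $2.75.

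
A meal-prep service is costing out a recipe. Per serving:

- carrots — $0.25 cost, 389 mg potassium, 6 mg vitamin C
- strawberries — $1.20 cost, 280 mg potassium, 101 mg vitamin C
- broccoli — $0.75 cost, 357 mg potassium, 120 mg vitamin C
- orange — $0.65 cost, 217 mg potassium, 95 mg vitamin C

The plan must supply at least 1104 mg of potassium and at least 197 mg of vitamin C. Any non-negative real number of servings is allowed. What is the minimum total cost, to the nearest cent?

$1.53

The cheapest plan sits at a corner of the feasible region — with two constraints it uses at most two foods.
carrots only: max(1104/389, 197/6) = 32.83 servings → $8.21.
strawberries only: max(1104/280, 197/101) = 3.943 servings → $4.73.
broccoli only: max(1104/357, 197/120) = 3.092 servings → $2.32.
orange only: max(1104/217, 197/95) = 5.088 servings → $3.31.
carrots + strawberries with both tight: 1.498 servings and 1.861 servings → $2.61.
carrots + broccoli with both tight: 1.395 servings and 1.572 servings → $1.53.
carrots + orange with both tight: 1.743 servings and 1.964 servings → $1.71.
strawberries + broccoli: intersection lies outside the first quadrant.
strawberries + orange: the both-tight solution has a negative serving — not a feasible corner.
broccoli + orange: the both-tight solution has a negative serving — not a feasible corner.
Cheapest feasible corner: $1.53.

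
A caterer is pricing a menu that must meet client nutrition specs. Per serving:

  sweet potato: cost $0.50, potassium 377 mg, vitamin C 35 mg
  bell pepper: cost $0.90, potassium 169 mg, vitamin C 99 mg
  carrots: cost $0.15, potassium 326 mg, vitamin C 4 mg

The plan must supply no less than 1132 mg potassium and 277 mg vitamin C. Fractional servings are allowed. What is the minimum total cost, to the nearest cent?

$2.75

sweet potato only: max(1132/377, 277/35) = 7.914 servings → $3.96.
bell pepper only: max(1132/169, 277/99) = 6.698 servings → $6.03.
carrots only: max(1132/326, 277/4) = 69.25 servings → $10.39.
sweet potato + bell pepper with both tight: 2.078 servings and 2.063 servings → $2.90.
sweet potato + carrots with both targets exact would need a negative amount; discard.
bell pepper + carrots with both tight: 2.715 servings and 2.065 servings → $2.75.
Cheapest feasible corner: $2.75.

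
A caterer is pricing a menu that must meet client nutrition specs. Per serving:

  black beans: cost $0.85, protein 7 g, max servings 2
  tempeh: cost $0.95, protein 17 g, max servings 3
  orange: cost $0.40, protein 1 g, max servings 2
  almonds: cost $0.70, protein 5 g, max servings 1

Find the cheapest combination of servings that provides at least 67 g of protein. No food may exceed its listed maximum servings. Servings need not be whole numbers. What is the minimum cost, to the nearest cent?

Cost per g of protein: tempeh $0.0559, black beans $0.1214, almonds $0.1400, orange $0.4000.
Take 3 servings of tempeh: +51.0 g protein for $2.85 (total $2.85, still need 16.0 g).
Take 2 servings of black beans: +14.0 g protein for $1.70 (total $4.55, still need 2.0 g).
Take 0.4 servings of almonds: +2.0 g protein for $0.28 (total $4.83, still need 0.0 g).
Filling from the cheapest source first is optimal under one linear minimum: $4.83.

$4.83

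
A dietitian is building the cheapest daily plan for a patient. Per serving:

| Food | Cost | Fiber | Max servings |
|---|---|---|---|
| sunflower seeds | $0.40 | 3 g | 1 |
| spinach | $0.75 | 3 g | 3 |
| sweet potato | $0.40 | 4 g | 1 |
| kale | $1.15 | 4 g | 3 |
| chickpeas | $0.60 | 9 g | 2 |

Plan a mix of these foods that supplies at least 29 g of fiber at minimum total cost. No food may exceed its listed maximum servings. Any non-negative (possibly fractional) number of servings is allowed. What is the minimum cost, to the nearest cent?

Cost per g of fiber: chickpeas $0.0667, sweet potato $0.1000, sunflower seeds $0.1333, spinach $0.2500, kale $0.2875.
Take 2 servings of chickpeas: +18.0 g fiber for $1.20 (total $1.20, still need 11.0 g).
Take 1 serving of sweet potato: +4.0 g fiber for $0.40 (total $1.60, still need 7.0 g).
Take 1 serving of sunflower seeds: +3.0 g fiber for $0.40 (total $2.00, still need 4.0 g).
Take 1.333 servings of spinach: +4.0 g fiber for $1.00 (total $3.00, still need 0.0 g).
Greedy by cheapest-per-g is optimal for a single linear constraint, so the minimum cost is $3.00.

$3.00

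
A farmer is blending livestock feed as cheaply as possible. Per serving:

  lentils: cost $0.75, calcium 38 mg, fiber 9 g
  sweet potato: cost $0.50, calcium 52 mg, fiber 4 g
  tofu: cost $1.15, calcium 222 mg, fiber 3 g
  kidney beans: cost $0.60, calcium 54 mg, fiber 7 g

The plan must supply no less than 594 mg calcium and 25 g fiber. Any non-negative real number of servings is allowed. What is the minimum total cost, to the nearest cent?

$3.94

Check every corner: each single food scaled to meet both minima, and each pair solved so both constraints bind.
lentils only: max(594/38, 25/9) = 15.63 servings → $11.72.
sweet potato only: max(594/52, 25/4) = 11.42 servings → $5.71.
tofu only: max(594/222, 25/3) = 8.333 servings → $9.58.
kidney beans only: max(594/54, 25/7) = 11 servings → $6.60.
lentils + sweet potato: the both-tight solution has a negative serving — not a feasible corner.
lentils + tofu with both tight: 2 servings and 2.333 servings → $4.18.
lentils + kidney beans: intersection lies outside the first quadrant.
sweet potato + tofu with both tight: 5.148 servings and 1.47 servings → $4.26.
sweet potato + kidney beans: intersection lies outside the first quadrant.
tofu + kidney beans with both tight: 2.017 servings and 2.707 servings → $3.94.
Cheapest feasible corner: $3.94.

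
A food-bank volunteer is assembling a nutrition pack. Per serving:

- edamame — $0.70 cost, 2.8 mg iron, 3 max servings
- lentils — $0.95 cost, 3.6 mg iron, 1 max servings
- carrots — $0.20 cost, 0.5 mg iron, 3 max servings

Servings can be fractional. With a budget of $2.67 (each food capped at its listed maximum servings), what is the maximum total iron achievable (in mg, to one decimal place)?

Iron per dollar: edamame 4, lentils 3.789, carrots 2.5.
Take 3 servings of edamame: spends $2.10, +8.4 mg iron (running total 8.4 mg).
Take 0.6 servings of lentils: spends $0.57, +2.2 mg iron (running total 10.6 mg).
Filling greedily by iron-per-dollar is optimal for one linear limit, giving 10.6 mg.

10.6 mg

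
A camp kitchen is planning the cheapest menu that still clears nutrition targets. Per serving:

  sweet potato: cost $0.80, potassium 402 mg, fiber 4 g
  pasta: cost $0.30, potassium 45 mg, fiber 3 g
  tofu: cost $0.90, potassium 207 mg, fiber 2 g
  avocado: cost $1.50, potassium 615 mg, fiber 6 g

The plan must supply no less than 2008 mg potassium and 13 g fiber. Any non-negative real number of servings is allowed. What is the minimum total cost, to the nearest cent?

$4.00

This is a tiny linear program; its minimum lies at a vertex of the feasible set. List the vertices and price them.
sweet potato only: max(2008/402, 13/4) = 4.995 servings → $4.00.
pasta only: max(2008/45, 13/3) = 44.62 servings → $13.39.
tofu only: max(2008/207, 13/2) = 9.7 servings → $8.73.
avocado only: max(2008/615, 13/6) = 3.265 servings → $4.90.
sweet potato + pasta: the both-tight solution has a negative serving — not a feasible corner.
sweet potato + tofu: intersection lies outside the first quadrant.
sweet potato + avocado: the both-tight solution has a negative serving — not a feasible corner.
pasta + tofu: intersection lies outside the first quadrant.
pasta + avocado with both targets exact would need a negative amount; discard.
tofu + avocado with both targets exact would need a negative amount; discard.
The minimum over all feasible corners is $4.00.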